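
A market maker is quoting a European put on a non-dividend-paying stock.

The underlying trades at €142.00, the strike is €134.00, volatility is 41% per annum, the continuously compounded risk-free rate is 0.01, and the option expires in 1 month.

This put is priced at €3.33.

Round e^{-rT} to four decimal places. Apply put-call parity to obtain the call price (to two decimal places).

€11.44

exp(−rT) = exp(−0.01·0.08333) = 0.9992
Put-call parity: C − P = S − K·e^(−rT) = 142 − 134·0.9992 = 142 − 133.8928 = 8.1072
C = P + (C − P) = 3.33 + (8.1072) = 11.4372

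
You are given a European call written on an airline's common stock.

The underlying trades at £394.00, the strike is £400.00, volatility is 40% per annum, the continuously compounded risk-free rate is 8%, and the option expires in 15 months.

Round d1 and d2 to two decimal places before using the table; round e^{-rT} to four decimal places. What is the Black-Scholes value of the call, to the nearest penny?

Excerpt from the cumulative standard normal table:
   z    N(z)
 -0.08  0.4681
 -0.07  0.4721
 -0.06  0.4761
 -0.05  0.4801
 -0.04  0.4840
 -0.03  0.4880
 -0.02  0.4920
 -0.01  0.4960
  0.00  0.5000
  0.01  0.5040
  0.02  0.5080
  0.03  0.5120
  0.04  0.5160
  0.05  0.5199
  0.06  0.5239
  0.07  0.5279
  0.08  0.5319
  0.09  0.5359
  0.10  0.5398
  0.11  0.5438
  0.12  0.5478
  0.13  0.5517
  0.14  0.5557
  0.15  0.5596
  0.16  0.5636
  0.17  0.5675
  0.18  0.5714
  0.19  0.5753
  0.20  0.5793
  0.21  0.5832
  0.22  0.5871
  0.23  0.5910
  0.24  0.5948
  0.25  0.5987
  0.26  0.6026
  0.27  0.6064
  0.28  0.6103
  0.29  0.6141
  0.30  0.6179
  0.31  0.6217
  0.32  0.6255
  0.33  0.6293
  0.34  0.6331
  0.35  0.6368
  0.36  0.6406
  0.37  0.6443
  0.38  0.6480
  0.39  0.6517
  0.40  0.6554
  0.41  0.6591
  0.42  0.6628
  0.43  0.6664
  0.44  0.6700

£83.07

T = 1.25;  σ√T = 0.4472
d₁ = [ln(394/400) + (0.08 + 0.4²/2)·1.25] / 0.4472 = [-0.0151 + 0.2000] / 0.4472 = 0.4134 → 0.41
d₂ = d₁ − σ√T = 0.4134 − 0.4472 = -0.0338 → -0.03
exp(−rT) = exp(−0.08·1.25) = 0.9048
C = 394·N(0.41) − 400·0.9048·N(-0.03) = 394·0.6591 − 400·0.9048·0.4880 = 259.6854 − 176.6170 = 83.0684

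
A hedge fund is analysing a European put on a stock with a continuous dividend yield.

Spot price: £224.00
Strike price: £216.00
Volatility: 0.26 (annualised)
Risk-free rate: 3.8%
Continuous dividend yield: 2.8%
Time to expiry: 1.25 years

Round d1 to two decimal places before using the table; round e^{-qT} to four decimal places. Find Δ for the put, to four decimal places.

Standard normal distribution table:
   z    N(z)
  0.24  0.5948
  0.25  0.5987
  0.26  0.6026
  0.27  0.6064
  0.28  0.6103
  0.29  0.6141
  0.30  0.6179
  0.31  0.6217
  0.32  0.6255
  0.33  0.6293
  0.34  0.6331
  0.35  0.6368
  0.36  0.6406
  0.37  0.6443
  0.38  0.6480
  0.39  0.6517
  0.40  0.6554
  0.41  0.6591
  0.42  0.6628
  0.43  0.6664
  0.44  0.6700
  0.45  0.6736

σ√T = 0.26 × 1.1180 = 0.2907
d₁ = [ln(224/216) + (0.038 − 0.028 + 0.26²/2)·1.25] / 0.2907 = [0.0364 + 0.0548] / 0.2907 = 0.3135 ≈ 0.31
N(d₁) = N(0.31) = 0.6217
Δ_put = e^(−qT)·(N(d₁) − 1) = 0.9656·(0.6217 − 1) = -0.3653

-0.3653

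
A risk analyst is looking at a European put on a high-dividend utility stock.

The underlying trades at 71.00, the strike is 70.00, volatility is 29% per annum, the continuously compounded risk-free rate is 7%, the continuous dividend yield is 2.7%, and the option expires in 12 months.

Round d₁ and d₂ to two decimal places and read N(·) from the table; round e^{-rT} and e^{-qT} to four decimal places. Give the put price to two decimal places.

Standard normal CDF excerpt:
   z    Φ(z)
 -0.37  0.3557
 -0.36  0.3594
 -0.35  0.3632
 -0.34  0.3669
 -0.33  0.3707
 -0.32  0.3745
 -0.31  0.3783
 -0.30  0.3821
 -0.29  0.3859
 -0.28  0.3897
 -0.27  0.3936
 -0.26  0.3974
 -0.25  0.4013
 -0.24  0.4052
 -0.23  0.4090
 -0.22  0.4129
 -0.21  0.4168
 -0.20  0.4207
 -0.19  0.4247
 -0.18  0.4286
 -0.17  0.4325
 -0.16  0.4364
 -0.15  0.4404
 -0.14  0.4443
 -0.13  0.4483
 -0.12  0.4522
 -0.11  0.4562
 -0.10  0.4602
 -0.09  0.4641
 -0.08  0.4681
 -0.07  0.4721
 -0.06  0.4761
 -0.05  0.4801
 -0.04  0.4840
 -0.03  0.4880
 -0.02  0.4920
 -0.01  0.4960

5.98

σ√T = 0.29 × 1.0000 = 0.2900
d₁ = [ln(71/70) + (0.07 − 0.027 + ½·0.29²)·1] / (σ√T) = (0.0142 + 0.0851) / 0.2900 = 0.3422 ⇒ 0.34
d₂ = 0.3422 − 0.2900 = 0.0522 ⇒ 0.05
exp(−qT) = exp(−0.027·1) = 0.9734;  exp(−rT) = exp(−0.07·1) = 0.9324
N(−d₂) = N(-0.05) = 0.4801;  N(−d₁) = N(-0.34) = 0.3669
P = 70·0.9324·0.4801 − 71·0.9734·0.3669 = 31.3352 − 25.3570 = 5.9782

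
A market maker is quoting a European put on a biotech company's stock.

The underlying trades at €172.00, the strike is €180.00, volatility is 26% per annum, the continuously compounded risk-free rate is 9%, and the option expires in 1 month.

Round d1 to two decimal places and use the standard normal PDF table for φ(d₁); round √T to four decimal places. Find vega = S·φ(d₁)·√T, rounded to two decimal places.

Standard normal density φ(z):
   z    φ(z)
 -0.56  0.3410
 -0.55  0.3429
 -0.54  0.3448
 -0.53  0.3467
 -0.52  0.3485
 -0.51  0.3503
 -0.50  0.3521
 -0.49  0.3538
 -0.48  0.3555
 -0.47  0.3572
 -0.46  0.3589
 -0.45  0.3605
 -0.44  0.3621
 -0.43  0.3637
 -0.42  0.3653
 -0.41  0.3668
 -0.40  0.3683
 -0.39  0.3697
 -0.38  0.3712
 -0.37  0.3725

17.74

σ√T = 0.26 × 0.2887 = 0.0751
d₁ = [ln(172/180) + (0.09 + 0.26²/2)·0.08333] / 0.0751 = [-0.0455 + 0.0103] / 0.0751 = -0.4683 → -0.47
√T = √0.08333 = 0.2887
φ(d₁) = φ(-0.47) = 0.3572
vega = S·φ(d₁)·√T = 172·0.3572·0.2887 = 17.7373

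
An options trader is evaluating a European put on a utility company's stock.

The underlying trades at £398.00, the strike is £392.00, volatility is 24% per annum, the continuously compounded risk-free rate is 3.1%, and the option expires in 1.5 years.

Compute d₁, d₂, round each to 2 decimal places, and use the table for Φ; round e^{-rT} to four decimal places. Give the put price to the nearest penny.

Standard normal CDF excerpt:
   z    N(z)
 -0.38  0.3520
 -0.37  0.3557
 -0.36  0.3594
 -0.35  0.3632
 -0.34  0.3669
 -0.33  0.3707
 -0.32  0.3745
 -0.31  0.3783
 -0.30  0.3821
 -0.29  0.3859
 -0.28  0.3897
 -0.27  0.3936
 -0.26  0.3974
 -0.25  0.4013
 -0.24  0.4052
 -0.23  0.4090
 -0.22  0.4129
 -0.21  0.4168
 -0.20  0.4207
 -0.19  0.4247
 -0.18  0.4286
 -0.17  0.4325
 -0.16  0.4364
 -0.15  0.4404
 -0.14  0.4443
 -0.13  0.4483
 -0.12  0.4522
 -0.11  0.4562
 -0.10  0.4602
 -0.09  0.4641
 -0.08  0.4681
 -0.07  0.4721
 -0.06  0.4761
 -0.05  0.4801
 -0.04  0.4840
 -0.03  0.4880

£35.12

σ√T = 0.24·√1.5 = 0.2939
d₁ = [ln(398/392) + (0.031 + 0.24²/2)·1.5] / 0.2939 = [0.0152 + 0.0897] / 0.2939 = 0.3568 ⇒ 0.36
d₂ = d₁ − σ√T = 0.3568 − 0.2939 = 0.0629 ⇒ 0.06
e^(−rT) = e^(−0.031·1.5) = 0.9546
P = 392·0.9546·N(-0.06) − 398·N(-0.36) = 392·0.9546·0.4761 − 398·0.3594 = 178.1581 − 143.0412 = 35.1169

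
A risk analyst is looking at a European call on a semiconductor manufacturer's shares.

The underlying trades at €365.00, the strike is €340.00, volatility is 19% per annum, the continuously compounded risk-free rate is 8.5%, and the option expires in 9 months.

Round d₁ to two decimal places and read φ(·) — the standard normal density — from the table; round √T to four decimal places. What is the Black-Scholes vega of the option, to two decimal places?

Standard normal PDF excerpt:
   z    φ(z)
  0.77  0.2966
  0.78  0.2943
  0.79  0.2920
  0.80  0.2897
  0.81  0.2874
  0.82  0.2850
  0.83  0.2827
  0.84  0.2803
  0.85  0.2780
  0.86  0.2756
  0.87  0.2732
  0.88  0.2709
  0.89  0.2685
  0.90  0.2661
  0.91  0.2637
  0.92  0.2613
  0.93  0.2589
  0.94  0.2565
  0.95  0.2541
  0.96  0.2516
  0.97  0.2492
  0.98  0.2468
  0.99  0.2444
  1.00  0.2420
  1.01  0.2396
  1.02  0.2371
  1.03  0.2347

84.11

T = 0.75;  σ√T = 0.1645
ln(S/K) + (r + σ²/2)T = ln(365/340) + (0.085 + 0.19²/2)·0.75 = 0.0710 + 0.0773 = 0.1482
d₁ = 0.1482 / 0.1645 = 0.9009 ⇒ 0.90
√T = √0.75 = 0.8660
φ(d₁) = φ(0.90) = 0.2661
vega = S·φ(d₁)·√T = 365·0.2661·0.8660 = 84.1115
(Vega is the same for a European call and put with the same parameters.)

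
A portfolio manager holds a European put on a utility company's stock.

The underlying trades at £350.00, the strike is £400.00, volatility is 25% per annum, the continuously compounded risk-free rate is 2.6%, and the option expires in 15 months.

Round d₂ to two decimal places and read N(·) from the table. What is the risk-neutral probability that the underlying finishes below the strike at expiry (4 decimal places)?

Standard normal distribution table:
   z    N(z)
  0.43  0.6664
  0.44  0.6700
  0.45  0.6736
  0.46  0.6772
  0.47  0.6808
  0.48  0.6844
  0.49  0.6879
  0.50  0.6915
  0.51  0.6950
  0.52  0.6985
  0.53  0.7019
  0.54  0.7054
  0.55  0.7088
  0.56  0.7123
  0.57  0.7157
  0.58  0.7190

0.6915

σ√T = 0.25 × 1.1180 = 0.2795
ln(S/K) + (r + σ²/2)T = ln(350/400) + (0.026 + 0.25²/2)·1.25 = -0.1335 + 0.0716 = -0.0620
d₁ = -0.0620 / 0.2795 = -0.2217 → -0.22
d₂ = d₁ − σ√T = -0.2217 − 0.2795 = -0.5012 → -0.50
Pr(exercise) under Q = N(−d₂) = N(0.50) = 0.6915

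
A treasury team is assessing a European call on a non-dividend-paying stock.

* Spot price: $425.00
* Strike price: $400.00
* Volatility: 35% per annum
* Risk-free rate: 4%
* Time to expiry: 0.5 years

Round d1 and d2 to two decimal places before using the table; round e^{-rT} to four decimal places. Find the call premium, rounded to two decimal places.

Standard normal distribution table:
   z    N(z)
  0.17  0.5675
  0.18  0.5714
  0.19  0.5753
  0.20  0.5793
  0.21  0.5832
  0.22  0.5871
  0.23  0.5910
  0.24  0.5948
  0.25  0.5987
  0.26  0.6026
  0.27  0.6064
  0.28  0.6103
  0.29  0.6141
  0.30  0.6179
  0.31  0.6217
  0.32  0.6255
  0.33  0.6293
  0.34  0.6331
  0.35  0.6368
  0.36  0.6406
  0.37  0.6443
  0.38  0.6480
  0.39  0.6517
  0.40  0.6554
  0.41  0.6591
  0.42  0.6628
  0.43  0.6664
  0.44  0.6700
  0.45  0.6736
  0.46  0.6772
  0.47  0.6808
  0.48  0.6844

$59.15

T = 0.5;  σ√T = 0.2475
d₁ = [ln(425/400) + (0.04 + 0.35²/2)·0.5] / 0.2475 = [0.0606 + 0.0506] / 0.2475 = 0.4495 → 0.45
d₂ = d₁ − σ√T = 0.4495 − 0.2475 = 0.2020 → 0.20
exp(−rT) = exp(−0.04·0.5) = 0.9802
C = 425·N(0.45) − 400·0.9802·N(0.20) = 425·0.6736 − 400·0.9802·0.5793 = 286.2800 − 227.1319 = 59.1481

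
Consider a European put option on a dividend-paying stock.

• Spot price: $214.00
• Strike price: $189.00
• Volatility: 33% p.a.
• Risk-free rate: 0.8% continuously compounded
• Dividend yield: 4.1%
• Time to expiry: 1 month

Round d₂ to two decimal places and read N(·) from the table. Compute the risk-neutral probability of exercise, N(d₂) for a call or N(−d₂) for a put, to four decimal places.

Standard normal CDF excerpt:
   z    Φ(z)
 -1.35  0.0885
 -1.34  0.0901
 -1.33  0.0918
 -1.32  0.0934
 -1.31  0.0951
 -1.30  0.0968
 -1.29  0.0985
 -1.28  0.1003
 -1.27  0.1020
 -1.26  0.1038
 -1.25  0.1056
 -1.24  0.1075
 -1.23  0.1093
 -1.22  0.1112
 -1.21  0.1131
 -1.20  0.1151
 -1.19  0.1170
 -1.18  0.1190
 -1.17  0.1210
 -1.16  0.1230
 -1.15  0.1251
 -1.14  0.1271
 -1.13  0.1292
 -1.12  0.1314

0.1093

σ√T = 0.33 × 0.2887 = 0.0953
d₁ = [ln(214/189) + (0.008 − 0.041 + 0.33²/2)·0.08333] / 0.0953 = [0.1242 + 0.0018] / 0.0953 = 1.3228 which rounds to 1.32
d₂ = d₁ − σ√T = 1.3228 − 0.0953 = 1.2276 which rounds to 1.23
Pr(exercise) under Q = N(−d₂) = N(-1.23) = 0.1093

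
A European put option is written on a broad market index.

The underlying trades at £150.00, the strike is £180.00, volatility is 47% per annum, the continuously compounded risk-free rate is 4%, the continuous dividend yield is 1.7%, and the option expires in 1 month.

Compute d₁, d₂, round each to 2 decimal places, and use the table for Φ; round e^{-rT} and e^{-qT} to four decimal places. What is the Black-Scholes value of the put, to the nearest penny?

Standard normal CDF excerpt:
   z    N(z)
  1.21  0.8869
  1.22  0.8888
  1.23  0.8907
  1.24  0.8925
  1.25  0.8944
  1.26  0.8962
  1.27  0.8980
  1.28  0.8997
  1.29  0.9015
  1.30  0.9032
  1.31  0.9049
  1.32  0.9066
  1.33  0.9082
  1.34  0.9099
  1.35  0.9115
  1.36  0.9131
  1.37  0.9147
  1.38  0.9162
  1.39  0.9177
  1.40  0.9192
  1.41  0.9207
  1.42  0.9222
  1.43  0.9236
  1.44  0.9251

T = 0.08333;  σ√T = 0.1357
d₁ = [ln(150/180) + (0.04 − 0.017 + 0.47²/2)·0.08333] / 0.1357 = [-0.1823 + 0.0111] / 0.1357 = -1.2618 ≈ -1.26
d₂ = d₁ − σ√T = -1.2618 − 0.1357 = -1.3975 ≈ -1.40
e^(−qT) = e^(−0.017·0.08333) = 0.9986;  e^(−rT) = e^(−0.04·0.08333) = 0.9967
P = 180·0.9967·N(1.40) − 150·0.9986·N(1.26) = 180·0.9967·0.9192 − 150·0.9986·0.8962 = 164.9100 − 134.2418 = 30.6682

£30.67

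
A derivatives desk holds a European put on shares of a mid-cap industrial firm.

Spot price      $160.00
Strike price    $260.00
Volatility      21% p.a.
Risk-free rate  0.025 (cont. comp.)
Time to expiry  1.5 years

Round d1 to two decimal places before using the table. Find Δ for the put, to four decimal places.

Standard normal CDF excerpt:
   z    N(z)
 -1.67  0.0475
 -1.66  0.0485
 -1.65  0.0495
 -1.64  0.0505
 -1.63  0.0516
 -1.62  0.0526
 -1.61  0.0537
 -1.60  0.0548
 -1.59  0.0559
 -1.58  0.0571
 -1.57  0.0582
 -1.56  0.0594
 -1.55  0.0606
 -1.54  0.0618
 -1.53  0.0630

σ√T = 0.21·√1.5 = 0.2572
d₁ = [ln(160/260) + (0.025 + 0.21²/2)·1.5] / 0.2572 = [-0.4855 + 0.0706] / 0.2572 = -1.6133 which rounds to -1.61
N(d₁) = N(-1.61) = 0.0537
Δ_put = N(d₁) − 1 = 0.0537 − 1 = -0.9463

-0.9463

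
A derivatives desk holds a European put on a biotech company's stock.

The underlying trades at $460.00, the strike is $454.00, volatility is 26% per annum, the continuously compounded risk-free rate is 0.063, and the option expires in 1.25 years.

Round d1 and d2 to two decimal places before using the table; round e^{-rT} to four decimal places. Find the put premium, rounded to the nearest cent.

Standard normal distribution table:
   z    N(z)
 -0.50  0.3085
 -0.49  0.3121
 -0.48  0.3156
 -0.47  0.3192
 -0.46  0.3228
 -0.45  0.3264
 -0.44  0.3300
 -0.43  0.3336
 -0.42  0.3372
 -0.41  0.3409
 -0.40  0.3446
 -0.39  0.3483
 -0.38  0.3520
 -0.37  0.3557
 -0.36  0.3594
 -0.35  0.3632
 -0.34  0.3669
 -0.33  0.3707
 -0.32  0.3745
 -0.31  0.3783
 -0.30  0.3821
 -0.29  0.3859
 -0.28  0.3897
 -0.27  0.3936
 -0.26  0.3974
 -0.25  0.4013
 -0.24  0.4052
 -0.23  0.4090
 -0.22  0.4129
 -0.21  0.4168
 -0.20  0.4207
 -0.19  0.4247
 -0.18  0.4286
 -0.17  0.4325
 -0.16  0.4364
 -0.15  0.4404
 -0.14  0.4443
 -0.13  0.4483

$33.00

T = 1.25;  σ√T = 0.2907
d₁ = [ln(460/454) + (0.063 + 0.26²/2)·1.25] / 0.2907 = [0.0131 + 0.1210] / 0.2907 = 0.4614 ≈ 0.46
d₂ = d₁ − σ√T = 0.4614 − 0.2907 = 0.1707 ≈ 0.17
exp(−rT) = exp(−0.063·1.25) = 0.9243
N(−d₂) = N(-0.17) = 0.4325;  N(−d₁) = N(-0.46) = 0.3228
P = 454·0.9243·0.4325 − 460·0.3228 = 181.4909 − 148.4880 = 33.0029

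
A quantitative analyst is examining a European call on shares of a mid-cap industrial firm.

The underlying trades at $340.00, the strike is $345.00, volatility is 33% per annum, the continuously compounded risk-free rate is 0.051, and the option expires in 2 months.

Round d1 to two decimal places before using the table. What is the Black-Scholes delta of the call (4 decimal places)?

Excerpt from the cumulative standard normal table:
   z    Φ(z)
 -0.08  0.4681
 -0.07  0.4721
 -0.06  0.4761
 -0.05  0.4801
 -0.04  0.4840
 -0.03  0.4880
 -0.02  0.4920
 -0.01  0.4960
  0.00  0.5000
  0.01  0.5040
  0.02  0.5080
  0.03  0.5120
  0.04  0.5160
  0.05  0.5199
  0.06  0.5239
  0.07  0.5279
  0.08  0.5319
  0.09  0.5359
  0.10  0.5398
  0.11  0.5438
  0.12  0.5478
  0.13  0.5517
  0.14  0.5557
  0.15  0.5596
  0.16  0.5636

0.5080

σ√T = 0.33 × 0.4082 = 0.1347
d₁ = [ln(340/345) + (0.051 + 0.33²/2)·0.1667] / 0.1347 = [-0.0146 + 0.0176] / 0.1347 = 0.0221 ≈ 0.02
N(d₁) = N(0.02) = 0.5080
Δ_call = N(d₁) = 0.5080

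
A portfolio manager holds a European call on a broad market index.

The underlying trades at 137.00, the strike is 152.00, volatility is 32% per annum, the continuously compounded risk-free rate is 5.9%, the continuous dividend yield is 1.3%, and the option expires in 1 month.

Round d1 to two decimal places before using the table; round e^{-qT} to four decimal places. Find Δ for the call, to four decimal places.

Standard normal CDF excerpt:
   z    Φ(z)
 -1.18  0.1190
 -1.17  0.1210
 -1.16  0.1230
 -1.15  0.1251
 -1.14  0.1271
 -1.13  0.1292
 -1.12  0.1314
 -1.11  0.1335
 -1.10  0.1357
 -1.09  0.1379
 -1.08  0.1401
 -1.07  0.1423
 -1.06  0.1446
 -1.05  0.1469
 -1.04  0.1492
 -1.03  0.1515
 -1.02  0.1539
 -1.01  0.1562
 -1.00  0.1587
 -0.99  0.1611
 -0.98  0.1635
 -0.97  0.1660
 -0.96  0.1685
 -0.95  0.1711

T = 0.08333;  σ√T = 0.0924
d₁ = [ln(137/152) + (0.059 − 0.013 + 0.32²/2)·0.08333] / 0.0924 = [-0.1039 + 0.0081] / 0.0924 = -1.0371 → -1.04
N(d₁) = N(-1.04) = 0.1492
Δ_call = e^(−qT)·N(d₁) = 0.9989·0.1492 = 0.1490

0.1490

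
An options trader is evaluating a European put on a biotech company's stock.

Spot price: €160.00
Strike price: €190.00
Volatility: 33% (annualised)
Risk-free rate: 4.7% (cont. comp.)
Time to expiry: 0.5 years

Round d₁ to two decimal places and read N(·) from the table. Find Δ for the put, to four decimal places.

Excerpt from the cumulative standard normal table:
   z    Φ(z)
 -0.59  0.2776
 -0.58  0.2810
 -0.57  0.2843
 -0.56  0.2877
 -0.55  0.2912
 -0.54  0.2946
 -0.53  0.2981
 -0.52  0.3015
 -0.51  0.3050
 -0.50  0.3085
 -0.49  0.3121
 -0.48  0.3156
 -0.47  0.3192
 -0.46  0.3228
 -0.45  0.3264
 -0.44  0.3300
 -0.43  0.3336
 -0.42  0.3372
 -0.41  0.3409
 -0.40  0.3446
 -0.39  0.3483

T = 0.5;  σ√T = 0.2333
ln(S/K) + (r + σ²/2)T = ln(160/190) + (0.047 + 0.33²/2)·0.5 = -0.1719 + 0.0507 = -0.1211
d₁ = -0.1211 / 0.2333 = -0.5191 ⇒ -0.52
N(d₁) = N(-0.52) = 0.3015
Δ_put = N(d₁) − 1 = 0.3015 − 1 = -0.6985

-0.6985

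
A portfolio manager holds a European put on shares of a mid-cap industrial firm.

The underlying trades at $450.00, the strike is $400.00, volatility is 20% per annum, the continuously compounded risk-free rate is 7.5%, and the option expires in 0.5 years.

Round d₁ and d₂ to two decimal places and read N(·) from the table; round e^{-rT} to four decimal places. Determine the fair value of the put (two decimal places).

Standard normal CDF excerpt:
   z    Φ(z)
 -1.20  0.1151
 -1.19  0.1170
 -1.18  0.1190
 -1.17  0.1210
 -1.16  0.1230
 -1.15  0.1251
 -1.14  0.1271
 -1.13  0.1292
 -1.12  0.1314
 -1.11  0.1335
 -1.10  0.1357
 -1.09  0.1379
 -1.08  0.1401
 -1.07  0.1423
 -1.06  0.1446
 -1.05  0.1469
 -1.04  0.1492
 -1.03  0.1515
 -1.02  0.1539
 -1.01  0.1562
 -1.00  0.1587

σ√T = 0.2 × 0.7071 = 0.1414
ln(S/K) + (r + σ²/2)T = ln(450/400) + (0.075 + 0.2²/2)·0.5 = 0.1178 + 0.0475 = 0.1653
d₁ = 0.1653 / 0.1414 = 1.1687 → 1.17
d₂ = d₁ − σ√T = 1.1687 − 0.1414 = 1.0273 → 1.03
exp(−rT) = exp(−0.075·0.5) = 0.9632
P = 400·0.9632·N(-1.03) − 450·N(-1.17) = 400·0.9632·0.1515 − 450·0.1210 = 58.3699 − 54.4500 = 3.9199

$3.92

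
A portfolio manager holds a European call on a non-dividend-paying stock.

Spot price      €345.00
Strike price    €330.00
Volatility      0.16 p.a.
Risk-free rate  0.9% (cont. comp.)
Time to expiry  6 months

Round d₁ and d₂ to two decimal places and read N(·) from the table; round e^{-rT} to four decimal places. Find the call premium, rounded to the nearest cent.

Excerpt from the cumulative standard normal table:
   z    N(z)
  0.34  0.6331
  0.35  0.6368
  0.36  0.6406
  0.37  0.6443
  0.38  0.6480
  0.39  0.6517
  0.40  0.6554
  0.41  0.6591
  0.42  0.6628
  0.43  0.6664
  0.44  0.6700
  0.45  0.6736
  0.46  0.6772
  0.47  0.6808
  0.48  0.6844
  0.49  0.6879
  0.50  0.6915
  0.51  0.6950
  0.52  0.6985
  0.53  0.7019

σ√T = 0.16·√0.5 = 0.1131
d₁ = [ln(345/330) + (0.009 + ½·0.16²)·0.5] / (σ√T) = (0.0445 + 0.0109) / 0.1131 = 0.4892 which rounds to 0.49
d₂ = 0.4892 − 0.1131 = 0.3761 which rounds to 0.38
e^(−rT) = e^(−0.009·0.5) = 0.9955
N(d₁) = N(0.49) = 0.6879;  N(d₂) = N(0.38) = 0.6480
C = 345·0.6879 − 330·0.9955·0.6480 = 237.3255 − 212.8777 = 24.4478

€24.45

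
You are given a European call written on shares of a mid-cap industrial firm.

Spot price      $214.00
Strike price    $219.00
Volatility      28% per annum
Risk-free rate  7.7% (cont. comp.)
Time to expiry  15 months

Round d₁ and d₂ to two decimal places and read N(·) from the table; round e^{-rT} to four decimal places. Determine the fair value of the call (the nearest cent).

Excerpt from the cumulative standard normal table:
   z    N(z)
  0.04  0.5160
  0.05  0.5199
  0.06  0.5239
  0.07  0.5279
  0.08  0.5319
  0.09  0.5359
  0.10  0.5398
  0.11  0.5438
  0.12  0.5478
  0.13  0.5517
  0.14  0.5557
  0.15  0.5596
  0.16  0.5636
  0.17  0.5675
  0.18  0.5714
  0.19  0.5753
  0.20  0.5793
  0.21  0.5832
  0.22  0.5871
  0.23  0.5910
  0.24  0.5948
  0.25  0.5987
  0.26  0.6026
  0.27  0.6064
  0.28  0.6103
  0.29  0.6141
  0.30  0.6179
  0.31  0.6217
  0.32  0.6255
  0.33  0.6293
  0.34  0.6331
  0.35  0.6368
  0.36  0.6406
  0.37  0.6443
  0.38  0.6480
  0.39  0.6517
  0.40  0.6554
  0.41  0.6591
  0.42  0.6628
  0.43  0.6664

$33.67

σ√T = 0.28 × 1.1180 = 0.3130
d₁ = [ln(214/219) + (0.077 + ½·0.28²)·1.25] / (σ√T) = (-0.0231 + 0.1452) / 0.3130 = 0.3902 which rounds to 0.39
d₂ = 0.3902 − 0.3130 = 0.0772 which rounds to 0.08
e^(−rT) = e^(−0.077·1.25) = 0.9082
C = 214·N(0.39) − 219·0.9082·N(0.08) = 214·0.6517 − 219·0.9082·0.5319 = 139.4638 − 105.7927 = 33.6711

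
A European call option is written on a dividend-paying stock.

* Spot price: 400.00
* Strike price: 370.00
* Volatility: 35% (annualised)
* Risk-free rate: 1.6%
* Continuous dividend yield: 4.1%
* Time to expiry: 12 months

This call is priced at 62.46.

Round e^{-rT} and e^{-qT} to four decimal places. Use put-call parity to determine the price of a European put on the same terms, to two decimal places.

e^(−qT) = e^(−0.041·1) = 0.9598;  e^(−rT) = e^(−0.016·1) = 0.9841
Put-call parity: C − P = S·e^(−qT) − K·e^(−rT) = 400·0.9598 − 370·0.9841 = 383.9200 − 364.1170 = 19.8030
P = C − (C − P) = 62.46 − (19.8030) = 42.6570

42.66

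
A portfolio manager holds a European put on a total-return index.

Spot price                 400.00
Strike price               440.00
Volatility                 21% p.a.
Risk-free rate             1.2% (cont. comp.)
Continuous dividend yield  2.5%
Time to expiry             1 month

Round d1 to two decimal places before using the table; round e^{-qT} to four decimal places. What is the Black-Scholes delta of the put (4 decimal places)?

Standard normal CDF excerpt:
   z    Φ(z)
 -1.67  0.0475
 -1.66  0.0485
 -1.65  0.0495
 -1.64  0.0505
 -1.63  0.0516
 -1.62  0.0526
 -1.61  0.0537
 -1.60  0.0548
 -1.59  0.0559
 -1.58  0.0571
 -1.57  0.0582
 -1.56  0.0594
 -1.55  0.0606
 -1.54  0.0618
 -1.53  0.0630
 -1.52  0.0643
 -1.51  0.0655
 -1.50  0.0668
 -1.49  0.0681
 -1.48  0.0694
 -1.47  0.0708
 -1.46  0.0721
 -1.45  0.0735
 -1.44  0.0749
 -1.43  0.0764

-0.9386

σ√T = 0.21·√0.08333 = 0.0606
d₁ = [ln(400/440) + (0.012 − 0.025 + 0.21²/2)·0.08333] / 0.0606 = [-0.0953 + 0.0008] / 0.0606 = -1.5598 which rounds to -1.56
N(d₁) = N(-1.56) = 0.0594
Δ_put = exp(−qT)·(N(d₁) − 1) = 0.9979·(0.0594 − 1) = -0.9386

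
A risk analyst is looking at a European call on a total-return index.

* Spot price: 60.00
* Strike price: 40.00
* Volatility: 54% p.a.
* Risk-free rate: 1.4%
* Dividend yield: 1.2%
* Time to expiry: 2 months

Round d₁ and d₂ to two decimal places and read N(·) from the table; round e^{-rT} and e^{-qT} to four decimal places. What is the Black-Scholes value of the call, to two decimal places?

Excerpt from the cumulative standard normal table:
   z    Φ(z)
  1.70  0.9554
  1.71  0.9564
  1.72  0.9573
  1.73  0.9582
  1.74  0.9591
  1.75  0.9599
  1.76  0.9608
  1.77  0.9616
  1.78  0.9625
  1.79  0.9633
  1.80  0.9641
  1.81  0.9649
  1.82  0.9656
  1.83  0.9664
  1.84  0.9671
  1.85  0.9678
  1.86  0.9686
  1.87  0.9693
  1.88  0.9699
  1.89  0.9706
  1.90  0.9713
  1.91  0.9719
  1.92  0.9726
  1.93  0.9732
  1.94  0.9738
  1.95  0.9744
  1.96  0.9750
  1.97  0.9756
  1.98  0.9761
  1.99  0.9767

20.11

σ√T = 0.54 × 0.4082 = 0.2205
d₁ = [ln(60/40) + (0.014 − 0.012 + 0.54²/2)·0.1667] / 0.2205 = [0.4055 + 0.0246] / 0.2205 = 1.9510 → 1.95
d₂ = d₁ − σ√T = 1.9510 − 0.2205 = 1.7305 → 1.73
exp(−qT) = exp(−0.012·0.1667) = 0.9980;  exp(−rT) = exp(−0.014·0.1667) = 0.9977
C = 60·0.9980·N(1.95) − 40·0.9977·N(1.73) = 60·0.9980·0.9744 − 40·0.9977·0.9582 = 58.3471 − 38.2398 = 20.1072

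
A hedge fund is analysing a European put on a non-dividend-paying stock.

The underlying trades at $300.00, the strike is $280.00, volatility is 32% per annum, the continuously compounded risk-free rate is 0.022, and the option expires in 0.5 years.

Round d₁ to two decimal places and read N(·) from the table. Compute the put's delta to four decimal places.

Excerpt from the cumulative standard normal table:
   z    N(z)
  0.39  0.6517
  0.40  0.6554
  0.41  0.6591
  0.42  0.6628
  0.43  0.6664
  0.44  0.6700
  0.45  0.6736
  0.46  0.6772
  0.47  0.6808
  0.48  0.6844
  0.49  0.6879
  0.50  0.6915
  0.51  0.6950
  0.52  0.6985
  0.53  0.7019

σ√T = 0.32 × 0.7071 = 0.2263
d₁ = [ln(300/280) + (0.022 + 0.32²/2)·0.5] / 0.2263 = [0.0690 + 0.0366] / 0.2263 = 0.4667 ≈ 0.47
N(d₁) = N(0.47) = 0.6808
Δ_put = N(d₁) − 1 = 0.6808 − 1 = -0.3192

-0.3192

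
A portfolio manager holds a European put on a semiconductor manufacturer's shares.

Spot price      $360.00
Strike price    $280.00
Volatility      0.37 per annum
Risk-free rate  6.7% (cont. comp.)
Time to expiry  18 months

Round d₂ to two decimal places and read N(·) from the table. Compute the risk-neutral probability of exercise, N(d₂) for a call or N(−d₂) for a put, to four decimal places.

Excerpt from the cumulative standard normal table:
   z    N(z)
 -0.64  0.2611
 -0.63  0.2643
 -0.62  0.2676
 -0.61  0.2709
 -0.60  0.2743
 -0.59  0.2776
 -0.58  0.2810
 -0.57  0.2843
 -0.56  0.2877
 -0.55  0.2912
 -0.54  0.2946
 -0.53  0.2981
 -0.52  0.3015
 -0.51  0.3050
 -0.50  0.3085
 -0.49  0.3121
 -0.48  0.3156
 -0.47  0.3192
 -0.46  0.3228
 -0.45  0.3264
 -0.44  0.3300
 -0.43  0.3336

T = 1.5;  σ√T = 0.4532
d₁ = [ln(360/280) + (0.067 + 0.37²/2)·1.5] / 0.4532 = [0.2513 + 0.2032] / 0.4532 = 1.0029 which rounds to 1.00
d₂ = d₁ − σ√T = 1.0029 − 0.4532 = 0.5498 which rounds to 0.55
Risk-neutral Pr[S_T < K] = N(−d₂) = N(-0.55) = 0.2912

0.2912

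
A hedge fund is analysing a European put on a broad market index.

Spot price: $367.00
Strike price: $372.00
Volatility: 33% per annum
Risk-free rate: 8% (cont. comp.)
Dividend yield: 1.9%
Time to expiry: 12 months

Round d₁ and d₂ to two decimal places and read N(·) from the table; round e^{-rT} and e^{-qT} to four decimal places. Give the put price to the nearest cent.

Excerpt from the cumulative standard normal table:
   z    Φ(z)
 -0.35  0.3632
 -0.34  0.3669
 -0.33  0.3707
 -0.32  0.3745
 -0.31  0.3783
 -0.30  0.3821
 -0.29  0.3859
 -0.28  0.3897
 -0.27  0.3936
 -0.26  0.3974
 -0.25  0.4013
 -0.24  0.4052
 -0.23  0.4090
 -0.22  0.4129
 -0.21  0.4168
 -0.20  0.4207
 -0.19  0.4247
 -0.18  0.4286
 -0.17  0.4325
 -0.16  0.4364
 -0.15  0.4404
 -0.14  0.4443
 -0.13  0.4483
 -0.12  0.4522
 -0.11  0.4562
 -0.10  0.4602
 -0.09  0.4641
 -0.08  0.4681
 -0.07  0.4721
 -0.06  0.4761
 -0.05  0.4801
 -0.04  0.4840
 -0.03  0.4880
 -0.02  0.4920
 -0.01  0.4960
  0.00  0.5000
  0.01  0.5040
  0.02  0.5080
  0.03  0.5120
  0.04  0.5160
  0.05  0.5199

σ√T = 0.33·√1 = 0.3300
ln(S/K) + (r − q + σ²/2)T = ln(367/372) + (0.08 − 0.019 + 0.33²/2)·1 = -0.0135 + 0.1154 = 0.1019
d₁ = 0.1019 / 0.3300 = 0.3088 ⇒ 0.31
d₂ = d₁ − σ√T = 0.3088 − 0.3300 = -0.0212 ⇒ -0.02
exp(−qT) = exp(−0.019·1) = 0.9812;  exp(−rT) = exp(−0.08·1) = 0.9231
P = 372·0.9231·N(0.02) − 367·0.9812·N(-0.31) = 372·0.9231·0.5080 − 367·0.9812·0.3783 = 174.4437 − 136.2260 = 38.2178

$38.22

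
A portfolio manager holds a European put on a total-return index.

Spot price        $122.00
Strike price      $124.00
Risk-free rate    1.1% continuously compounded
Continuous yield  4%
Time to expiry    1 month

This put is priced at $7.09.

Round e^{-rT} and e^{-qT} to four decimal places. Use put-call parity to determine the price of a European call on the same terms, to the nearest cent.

$4.80

e^(−qT) = e^(−0.04·0.08333) = 0.9967;  e^(−rT) = e^(−0.011·0.08333) = 0.9991
Put-call parity: C − P = S·e^(−qT) − K·e^(−rT) = 122·0.9967 − 124·0.9991 = 121.5974 − 123.8884 = -2.2910
C = P + (C − P) = 7.09 + (-2.2910) = 4.7990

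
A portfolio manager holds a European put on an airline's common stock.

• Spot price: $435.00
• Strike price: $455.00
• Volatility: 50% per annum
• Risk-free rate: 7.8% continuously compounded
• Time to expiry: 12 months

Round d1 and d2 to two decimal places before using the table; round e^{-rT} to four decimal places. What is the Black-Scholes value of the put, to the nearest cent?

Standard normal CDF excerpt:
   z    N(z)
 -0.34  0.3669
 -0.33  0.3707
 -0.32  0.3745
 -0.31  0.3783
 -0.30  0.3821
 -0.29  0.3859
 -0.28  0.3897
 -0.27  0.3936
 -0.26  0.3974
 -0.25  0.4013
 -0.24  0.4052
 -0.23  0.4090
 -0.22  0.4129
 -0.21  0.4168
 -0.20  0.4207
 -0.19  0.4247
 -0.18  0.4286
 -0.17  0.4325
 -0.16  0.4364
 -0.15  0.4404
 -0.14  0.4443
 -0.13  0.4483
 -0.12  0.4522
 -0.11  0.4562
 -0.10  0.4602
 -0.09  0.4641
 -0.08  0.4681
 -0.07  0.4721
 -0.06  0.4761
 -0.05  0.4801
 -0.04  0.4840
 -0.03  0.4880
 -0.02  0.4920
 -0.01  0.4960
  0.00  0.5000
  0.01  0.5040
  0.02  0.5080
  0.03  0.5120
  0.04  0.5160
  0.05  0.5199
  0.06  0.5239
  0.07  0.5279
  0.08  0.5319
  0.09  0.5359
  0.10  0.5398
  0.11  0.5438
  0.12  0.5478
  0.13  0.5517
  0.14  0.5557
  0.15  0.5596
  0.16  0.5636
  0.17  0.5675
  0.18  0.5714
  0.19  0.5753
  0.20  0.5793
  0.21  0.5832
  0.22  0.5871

σ√T = 0.5·√1 = 0.5000
d₁ = [ln(435/455) + (0.078 + ½·0.5²)·1] / (σ√T) = (-0.0450 + 0.2030) / 0.5000 = 0.3161 which rounds to 0.32
d₂ = 0.3161 − 0.5000 = -0.1839 which rounds to -0.18
e^(−rT) = e^(−0.078·1) = 0.9250
P = 455·0.9250·N(0.18) − 435·N(-0.32) = 455·0.9250·0.5714 − 435·0.3745 = 240.4880 − 162.9075 = 77.5805

$77.58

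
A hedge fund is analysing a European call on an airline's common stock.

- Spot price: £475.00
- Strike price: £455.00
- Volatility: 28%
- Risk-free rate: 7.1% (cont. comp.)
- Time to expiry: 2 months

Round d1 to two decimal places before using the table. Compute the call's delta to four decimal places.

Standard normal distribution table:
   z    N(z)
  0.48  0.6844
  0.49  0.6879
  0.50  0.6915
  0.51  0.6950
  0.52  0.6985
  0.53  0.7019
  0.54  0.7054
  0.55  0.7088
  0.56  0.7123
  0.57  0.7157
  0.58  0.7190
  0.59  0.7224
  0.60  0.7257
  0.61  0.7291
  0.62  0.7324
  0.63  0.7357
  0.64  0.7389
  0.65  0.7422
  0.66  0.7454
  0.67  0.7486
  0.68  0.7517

0.7054

σ√T = 0.28 × 0.4082 = 0.1143
d₁ = [ln(475/455) + (0.071 + 0.28²/2)·0.1667] / 0.1143 = [0.0430 + 0.0184] / 0.1143 = 0.5370 ⇒ 0.54
N(d₁) = N(0.54) = 0.7054
Δ_call = N(d₁) = 0.7054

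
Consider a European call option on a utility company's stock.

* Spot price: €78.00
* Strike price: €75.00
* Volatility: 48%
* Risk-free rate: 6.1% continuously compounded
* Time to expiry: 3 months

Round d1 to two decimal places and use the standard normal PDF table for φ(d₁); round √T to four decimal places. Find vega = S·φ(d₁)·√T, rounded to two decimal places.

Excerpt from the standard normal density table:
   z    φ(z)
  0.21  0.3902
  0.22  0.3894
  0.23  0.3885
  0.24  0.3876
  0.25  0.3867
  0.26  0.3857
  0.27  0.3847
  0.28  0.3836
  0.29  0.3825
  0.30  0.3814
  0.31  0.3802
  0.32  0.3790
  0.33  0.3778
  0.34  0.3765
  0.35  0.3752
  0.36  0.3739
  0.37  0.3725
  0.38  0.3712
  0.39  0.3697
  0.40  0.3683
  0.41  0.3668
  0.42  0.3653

σ√T = 0.48·√0.25 = 0.2400
d₁ = [ln(78/75) + (0.061 + ½·0.48²)·0.25] / (σ√T) = (0.0392 + 0.0440) / 0.2400 = 0.3470 ≈ 0.35
√T = √0.25 = 0.5000
φ(d₁) = φ(0.35) = 0.3752
vega = S·φ(d₁)·√T = 78·0.3752·0.5000 = 14.6328

14.63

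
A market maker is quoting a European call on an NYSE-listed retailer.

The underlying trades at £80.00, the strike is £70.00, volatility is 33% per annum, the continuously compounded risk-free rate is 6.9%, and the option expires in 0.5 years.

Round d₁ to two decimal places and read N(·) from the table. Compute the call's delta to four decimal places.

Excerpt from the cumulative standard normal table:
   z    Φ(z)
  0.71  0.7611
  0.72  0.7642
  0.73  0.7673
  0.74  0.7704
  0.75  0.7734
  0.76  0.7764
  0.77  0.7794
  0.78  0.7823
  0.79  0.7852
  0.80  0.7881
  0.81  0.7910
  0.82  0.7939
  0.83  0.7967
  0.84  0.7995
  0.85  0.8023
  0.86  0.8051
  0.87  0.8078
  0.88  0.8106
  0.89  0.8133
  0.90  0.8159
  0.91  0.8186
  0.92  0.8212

0.7995

σ√T = 0.33·√0.5 = 0.2333
d₁ = [ln(80/70) + (0.069 + ½·0.33²)·0.5] / (σ√T) = (0.1335 + 0.0617) / 0.2333 = 0.8368 ⇒ 0.84
N(d₁) = N(0.84) = 0.7995
Δ_call = N(d₁) = 0.7995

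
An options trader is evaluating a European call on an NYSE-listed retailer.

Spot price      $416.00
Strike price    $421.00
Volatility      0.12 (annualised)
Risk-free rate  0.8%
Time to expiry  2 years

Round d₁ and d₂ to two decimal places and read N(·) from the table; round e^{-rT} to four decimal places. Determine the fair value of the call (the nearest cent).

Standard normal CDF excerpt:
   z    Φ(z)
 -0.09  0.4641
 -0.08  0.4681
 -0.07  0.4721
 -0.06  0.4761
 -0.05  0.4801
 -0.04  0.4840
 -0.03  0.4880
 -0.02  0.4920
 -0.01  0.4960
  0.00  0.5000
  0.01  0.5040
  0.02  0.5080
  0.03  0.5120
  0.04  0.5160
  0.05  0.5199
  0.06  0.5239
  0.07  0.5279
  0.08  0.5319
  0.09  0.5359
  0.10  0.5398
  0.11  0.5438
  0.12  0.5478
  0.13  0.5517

σ√T = 0.12·√2 = 0.1697
d₁ = [ln(416/421) + (0.008 + 0.12²/2)·2] / 0.1697 = [-0.0119 + 0.0304] / 0.1697 = 0.1087 ≈ 0.11
d₂ = d₁ − σ√T = 0.1087 − 0.1697 = -0.0610 ≈ -0.06
exp(−rT) = exp(−0.008·2) = 0.9841
C = 416·N(0.11) − 421·0.9841·N(-0.06) = 416·0.5438 − 421·0.9841·0.4761 = 226.2208 − 197.2511 = 28.9697

$28.97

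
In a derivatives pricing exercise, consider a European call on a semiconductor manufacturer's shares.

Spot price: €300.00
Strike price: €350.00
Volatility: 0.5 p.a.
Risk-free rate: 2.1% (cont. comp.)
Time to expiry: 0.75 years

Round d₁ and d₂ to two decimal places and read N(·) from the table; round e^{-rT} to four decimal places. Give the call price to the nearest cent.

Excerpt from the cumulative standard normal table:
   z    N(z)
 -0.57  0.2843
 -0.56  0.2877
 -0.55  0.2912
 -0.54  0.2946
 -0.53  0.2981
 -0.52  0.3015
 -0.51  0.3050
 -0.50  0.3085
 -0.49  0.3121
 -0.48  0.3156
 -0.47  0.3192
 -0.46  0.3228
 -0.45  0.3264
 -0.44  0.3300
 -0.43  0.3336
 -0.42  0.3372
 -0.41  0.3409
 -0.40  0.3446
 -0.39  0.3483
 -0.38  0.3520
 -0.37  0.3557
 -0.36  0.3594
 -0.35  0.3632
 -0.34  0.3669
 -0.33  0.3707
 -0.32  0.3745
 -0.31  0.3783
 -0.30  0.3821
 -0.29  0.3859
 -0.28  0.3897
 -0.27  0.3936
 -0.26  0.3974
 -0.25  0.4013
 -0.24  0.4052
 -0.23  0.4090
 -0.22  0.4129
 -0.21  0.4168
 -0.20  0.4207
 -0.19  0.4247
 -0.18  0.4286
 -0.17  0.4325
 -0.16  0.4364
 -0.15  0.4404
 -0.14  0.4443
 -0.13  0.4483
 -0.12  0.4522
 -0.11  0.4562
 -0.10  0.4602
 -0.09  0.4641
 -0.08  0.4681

€36.56

σ√T = 0.5·√0.75 = 0.4330
ln(S/K) + (r + σ²/2)T = ln(300/350) + (0.021 + 0.5²/2)·0.75 = -0.1542 + 0.1095 = -0.0447
d₁ = -0.0447 / 0.4330 = -0.1031 which rounds to -0.10
d₂ = d₁ − σ√T = -0.1031 − 0.4330 = -0.5361 which rounds to -0.54
exp(−rT) = exp(−0.021·0.75) = 0.9844
C = 300·N(-0.10) − 350·0.9844·N(-0.54) = 300·0.4602 − 350·0.9844·0.2946 = 138.0600 − 101.5015 = 36.5585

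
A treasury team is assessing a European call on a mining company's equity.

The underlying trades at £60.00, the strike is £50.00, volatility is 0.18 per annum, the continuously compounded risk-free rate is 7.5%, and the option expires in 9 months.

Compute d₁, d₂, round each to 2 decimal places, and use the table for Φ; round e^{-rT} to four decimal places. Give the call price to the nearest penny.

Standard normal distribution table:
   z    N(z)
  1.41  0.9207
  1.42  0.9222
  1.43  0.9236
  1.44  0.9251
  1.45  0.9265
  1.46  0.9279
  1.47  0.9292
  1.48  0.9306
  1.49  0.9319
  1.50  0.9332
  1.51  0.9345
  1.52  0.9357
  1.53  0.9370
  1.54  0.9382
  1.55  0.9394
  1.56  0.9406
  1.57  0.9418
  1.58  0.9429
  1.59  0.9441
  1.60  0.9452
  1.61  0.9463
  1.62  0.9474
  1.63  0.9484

σ√T = 0.18·√0.75 = 0.1559
d₁ = [ln(60/50) + (0.075 + 0.18²/2)·0.75] / 0.1559 = [0.1823 + 0.0684] / 0.1559 = 1.6084 which rounds to 1.61
d₂ = d₁ − σ√T = 1.6084 − 0.1559 = 1.4525 which rounds to 1.45
exp(−rT) = exp(−0.075·0.75) = 0.9453
N(d₁) = N(1.61) = 0.9463;  N(d₂) = N(1.45) = 0.9265
C = 60·0.9463 − 50·0.9453·0.9265 = 56.7780 − 43.7910 = 12.9870

£12.99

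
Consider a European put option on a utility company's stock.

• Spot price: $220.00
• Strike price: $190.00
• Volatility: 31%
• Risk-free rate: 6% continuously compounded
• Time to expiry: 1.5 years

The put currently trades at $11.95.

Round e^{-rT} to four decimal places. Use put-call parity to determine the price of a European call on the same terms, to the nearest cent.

e^(−rT) = e^(−0.06·1.5) = 0.9139
Put-call parity: C − P = S − K·e^(−rT) = 220 − 190·0.9139 = 220 − 173.6410 = 46.3590
C = P + (C − P) = 11.95 + (46.3590) = 58.3090

$58.31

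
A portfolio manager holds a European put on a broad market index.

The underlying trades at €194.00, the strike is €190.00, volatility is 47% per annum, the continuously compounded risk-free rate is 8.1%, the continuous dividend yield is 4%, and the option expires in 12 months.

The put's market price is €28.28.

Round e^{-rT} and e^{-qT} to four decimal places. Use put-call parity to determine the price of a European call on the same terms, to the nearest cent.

€39.46

exp(−qT) = exp(−0.04·1) = 0.9608;  exp(−rT) = exp(−0.081·1) = 0.9222
Put-call parity: C − P = S·e^(−qT) − K·e^(−rT) = 194·0.9608 − 190·0.9222 = 186.3952 − 175.2180 = 11.1772
C = P + (C − P) = 28.28 + (11.1772) = 39.4572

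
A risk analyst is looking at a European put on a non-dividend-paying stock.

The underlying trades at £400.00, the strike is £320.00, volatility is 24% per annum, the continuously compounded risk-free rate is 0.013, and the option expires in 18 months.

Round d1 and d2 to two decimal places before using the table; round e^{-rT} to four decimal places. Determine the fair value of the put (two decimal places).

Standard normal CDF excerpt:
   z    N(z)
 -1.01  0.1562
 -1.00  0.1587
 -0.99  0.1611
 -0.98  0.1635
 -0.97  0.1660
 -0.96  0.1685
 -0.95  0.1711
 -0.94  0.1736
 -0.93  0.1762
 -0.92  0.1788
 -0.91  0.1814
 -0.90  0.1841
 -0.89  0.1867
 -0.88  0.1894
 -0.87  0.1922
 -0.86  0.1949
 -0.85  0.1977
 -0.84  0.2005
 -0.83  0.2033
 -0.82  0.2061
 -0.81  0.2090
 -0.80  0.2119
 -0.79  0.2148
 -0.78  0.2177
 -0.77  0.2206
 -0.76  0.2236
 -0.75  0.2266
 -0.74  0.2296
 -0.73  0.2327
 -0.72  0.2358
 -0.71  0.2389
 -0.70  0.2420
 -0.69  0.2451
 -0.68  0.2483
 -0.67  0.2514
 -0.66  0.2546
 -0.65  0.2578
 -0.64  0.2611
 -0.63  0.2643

£11.52

T = 1.5;  σ√T = 0.2939
ln(S/K) + (r + σ²/2)T = ln(400/320) + (0.013 + 0.24²/2)·1.5 = 0.2231 + 0.0627 = 0.2858
d₁ = 0.2858 / 0.2939 = 0.9725 ≈ 0.97
d₂ = d₁ − σ√T = 0.9725 − 0.2939 = 0.6785 ≈ 0.68
e^(−rT) = e^(−0.013·1.5) = 0.9807
N(−d₂) = N(-0.68) = 0.2483;  N(−d₁) = N(-0.97) = 0.1660
P = 320·0.9807·0.2483 − 400·0.1660 = 77.9225 − 66.4000 = 11.5225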